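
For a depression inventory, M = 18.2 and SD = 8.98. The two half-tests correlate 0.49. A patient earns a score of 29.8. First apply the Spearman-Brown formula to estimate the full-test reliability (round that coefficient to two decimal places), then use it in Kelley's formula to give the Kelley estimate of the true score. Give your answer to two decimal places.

Spearman-Brown: ρ = 2r/(1 + r) = 2(0.49)/(1 + 0.49) = 0.980/1.49 = 0.6577 → 0.66
T̂ = ρX + (1 − ρ)μ
  = 0.66 × 29.8 + 0.34 × 18.2
  = 19.668 + 6.188
  = 25.856
  ≈ 25.86

25.86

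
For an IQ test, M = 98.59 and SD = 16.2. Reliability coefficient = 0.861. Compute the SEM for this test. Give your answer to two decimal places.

6.04

SEM = SD · √(1 − ρ) = 16.2 × √0.139 = 16.2 × 0.3728 = 6.040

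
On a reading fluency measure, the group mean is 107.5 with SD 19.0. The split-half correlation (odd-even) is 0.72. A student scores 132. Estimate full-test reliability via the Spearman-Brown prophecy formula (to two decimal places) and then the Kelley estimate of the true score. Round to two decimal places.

128.08

Spearman-Brown: ρ = 2r/(1 + r) = 2(0.72)/(1 + 0.72) = 1.440/1.72 = 0.8372 → 0.84
Regress the observed score toward the mean by the unreliability: T̂ = 0.84·132 + 0.16·107.5 = 110.88 + 17.200 = 128.080.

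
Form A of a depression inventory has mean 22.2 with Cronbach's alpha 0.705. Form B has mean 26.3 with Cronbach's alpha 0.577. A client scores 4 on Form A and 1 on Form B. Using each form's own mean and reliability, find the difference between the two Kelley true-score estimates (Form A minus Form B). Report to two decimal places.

-2.33

T̂_A = 0.705(4) + 0.295(22.2) = 9.3690
T̂_B = 0.577(1) + 0.423(26.3) = 11.7019
T̂_A − T̂_B = -2.3329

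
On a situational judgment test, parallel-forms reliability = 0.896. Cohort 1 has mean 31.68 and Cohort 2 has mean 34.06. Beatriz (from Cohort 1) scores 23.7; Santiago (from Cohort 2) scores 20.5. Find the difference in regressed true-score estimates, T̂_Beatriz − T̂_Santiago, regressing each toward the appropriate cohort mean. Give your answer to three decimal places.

2.620

T̂_Beatriz = 0.896(23.7) + 0.104(31.68) = 24.52992
T̂_Santiago = 0.896(20.5) + 0.104(34.06) = 21.91024
Difference = 24.52992 − 21.91024 = 2.61968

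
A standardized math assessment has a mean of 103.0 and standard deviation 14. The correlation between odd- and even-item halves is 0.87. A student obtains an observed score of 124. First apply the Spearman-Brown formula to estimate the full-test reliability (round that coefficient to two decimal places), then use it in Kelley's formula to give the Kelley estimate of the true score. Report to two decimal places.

122.53

Spearman-Brown: ρ = 2r/(1 + r) = 2(0.87)/(1 + 0.87) = 1.740/1.87 = 0.9305 → 0.93
Kelley's formula gives T̂ = 0.93·124 + 0.07·103.0 = 115.32 + 7.210 = 122.530.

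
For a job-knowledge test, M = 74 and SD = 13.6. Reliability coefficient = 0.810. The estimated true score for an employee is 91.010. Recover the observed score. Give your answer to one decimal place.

95.0

T̂ = ρX + (1 − ρ)μ  ⇒  X = (T̂ − (1 − ρ)μ) / ρ
X = (91.010 − 0.190 × 74) / 0.810 = (91.010 − 14.060) / 0.810 = 76.950 / 0.810 = 95.000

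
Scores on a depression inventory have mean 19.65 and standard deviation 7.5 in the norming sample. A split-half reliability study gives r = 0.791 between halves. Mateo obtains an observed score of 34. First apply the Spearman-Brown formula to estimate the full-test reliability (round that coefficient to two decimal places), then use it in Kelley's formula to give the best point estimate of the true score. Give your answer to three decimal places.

32.278

Spearman-Brown: ρ = 2r/(1 + r) = 2(0.791)/(1 + 0.791) = 1.5820/1.791 = 0.8833 → 0.88
Regress the observed score toward the mean by the unreliability: T̂ = 0.88·34 + 0.12·19.65 = 29.92 + 2.3580 = 32.2780.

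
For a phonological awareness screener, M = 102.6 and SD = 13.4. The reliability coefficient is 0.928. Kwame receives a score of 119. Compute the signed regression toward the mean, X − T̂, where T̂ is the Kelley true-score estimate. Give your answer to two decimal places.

1.18

T̂ = ρX + (1 − ρ)μ
  = 0.928 × 119 + 0.072 × 102.6
  = 110.432 + 7.3872
  = 117.8192
  ≈ 117.819
X − T̂ = 119 − 117.819 = 1.181 → 1.18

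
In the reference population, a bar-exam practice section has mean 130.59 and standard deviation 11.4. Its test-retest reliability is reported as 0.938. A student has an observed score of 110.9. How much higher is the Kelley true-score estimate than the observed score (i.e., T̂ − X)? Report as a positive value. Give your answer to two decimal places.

T̂ = 0.938(110.9) + 0.062(130.59) = 104.0242 + 8.09658 = 112.1208 → 112.121
T̂ − X = 112.121 − 110.9 = 1.221 → 1.22

1.22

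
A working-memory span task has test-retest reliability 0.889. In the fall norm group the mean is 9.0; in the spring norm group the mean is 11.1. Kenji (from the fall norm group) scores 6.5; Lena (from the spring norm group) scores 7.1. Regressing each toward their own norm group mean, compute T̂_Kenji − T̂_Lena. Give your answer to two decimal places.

-0.77

T̂_Kenji = 0.889(6.5) + 0.111(9.0) = 6.7775
T̂_Lena = 0.889(7.1) + 0.111(11.1) = 7.5440
Difference = 6.7775 − 7.5440 = -0.7665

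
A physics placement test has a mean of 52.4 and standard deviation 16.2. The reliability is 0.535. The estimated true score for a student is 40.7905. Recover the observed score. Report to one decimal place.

30.7

T̂ = ρX + (1 − ρ)μ  ⇒  X = (T̂ − (1 − ρ)μ) / ρ
X = (40.7905 − 0.465 × 52.4) / 0.535 = (40.7905 − 24.3660) / 0.535 = 16.4245 / 0.535 = 30.700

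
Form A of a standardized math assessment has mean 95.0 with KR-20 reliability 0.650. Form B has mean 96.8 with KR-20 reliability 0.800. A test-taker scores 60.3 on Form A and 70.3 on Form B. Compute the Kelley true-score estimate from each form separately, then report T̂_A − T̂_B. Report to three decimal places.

-3.155

T̂_A = 0.650(60.3) + 0.350(95.0) = 72.44500
T̂_B = 0.800(70.3) + 0.200(96.8) = 75.60000
T̂_A − T̂_B = -3.15500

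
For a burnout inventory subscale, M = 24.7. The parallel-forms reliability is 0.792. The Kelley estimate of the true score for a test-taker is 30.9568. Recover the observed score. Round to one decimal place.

T̂ = ρX + (1 − ρ)μ  ⇒  X = (T̂ − (1 − ρ)μ) / ρ
X = (30.9568 − 0.208 × 24.7) / 0.792 = (30.9568 − 5.1376) / 0.792 = 25.8192 / 0.792 = 32.600

32.6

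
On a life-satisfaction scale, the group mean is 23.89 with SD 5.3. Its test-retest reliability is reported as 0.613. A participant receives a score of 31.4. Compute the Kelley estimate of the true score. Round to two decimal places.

28.49

Regress the observed score toward the mean by the unreliability: T̂ = 0.613·31.4 + 0.387·23.89 = 19.2482 + 9.24543 = 28.494.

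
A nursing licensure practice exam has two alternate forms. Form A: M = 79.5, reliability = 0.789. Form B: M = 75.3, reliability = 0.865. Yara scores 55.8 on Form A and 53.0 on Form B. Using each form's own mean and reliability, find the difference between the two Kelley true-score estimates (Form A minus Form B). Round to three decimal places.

4.790

T̂_A = 0.789(55.8) + 0.211(79.5) = 60.80070
T̂_B = 0.865(53.0) + 0.135(75.3) = 56.01050
T̂_A − T̂_B = 4.79020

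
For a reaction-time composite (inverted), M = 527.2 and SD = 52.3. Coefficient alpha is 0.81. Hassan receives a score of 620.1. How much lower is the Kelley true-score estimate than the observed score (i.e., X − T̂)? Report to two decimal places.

17.65

Regress the observed score toward the mean by the unreliability: T̂ = 0.81·620.1 + 0.19·527.2 = 502.281 + 100.168 = 602.4490.
X − T̂ = 620.1 − 602.449 = 17.651 → 17.65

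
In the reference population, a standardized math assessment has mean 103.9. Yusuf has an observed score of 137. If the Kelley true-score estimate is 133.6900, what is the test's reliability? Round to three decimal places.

T̂ = ρX + (1 − ρ)μ  ⇒  T̂ − μ = ρ(X − μ)
ρ = (T̂ − μ)/(X − μ) = (133.6900 − 103.9) / (137 − 103.9) = 29.7900 / 33.1 = 0.90000

0.900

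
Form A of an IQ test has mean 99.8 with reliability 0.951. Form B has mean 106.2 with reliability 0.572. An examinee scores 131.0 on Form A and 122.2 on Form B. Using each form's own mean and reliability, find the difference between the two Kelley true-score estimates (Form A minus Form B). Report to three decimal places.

T̂_A = 0.951(131.0) + 0.049(99.8) = 129.47120
T̂_B = 0.572(122.2) + 0.428(106.2) = 115.35200
T̂_A − T̂_B = 14.11920

14.119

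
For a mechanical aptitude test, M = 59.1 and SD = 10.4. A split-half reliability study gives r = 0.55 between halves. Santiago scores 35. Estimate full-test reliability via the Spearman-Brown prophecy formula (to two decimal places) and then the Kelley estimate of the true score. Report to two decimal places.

Spearman-Brown: ρ = 2r/(1 + r) = 2(0.55)/(1 + 0.55) = 1.100/1.55 = 0.7097 → 0.71
Kelley's formula gives T̂ = 0.71·35 + 0.29·59.1 = 24.85 + 17.139 = 41.989.

41.99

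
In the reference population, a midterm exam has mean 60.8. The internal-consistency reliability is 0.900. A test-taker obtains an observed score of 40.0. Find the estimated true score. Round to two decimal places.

T̂ = ρX + (1 − ρ)μ
  = 0.900 × 40.0 + 0.100 × 60.8
  = 36.0000 + 6.0800
  = 42.080
  ≈ 42.08

42.08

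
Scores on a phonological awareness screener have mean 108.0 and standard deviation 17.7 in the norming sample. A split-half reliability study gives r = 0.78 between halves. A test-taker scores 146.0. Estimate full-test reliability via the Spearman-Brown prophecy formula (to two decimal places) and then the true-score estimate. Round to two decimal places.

141.44

Spearman-Brown: ρ = 2r/(1 + r) = 2(0.78)/(1 + 0.78) = 1.560/1.78 = 0.8764 → 0.88
Regress the observed score toward the mean by the unreliability: T̂ = 0.88·146.0 + 0.12·108.0 = 128.480 + 12.960 = 141.440.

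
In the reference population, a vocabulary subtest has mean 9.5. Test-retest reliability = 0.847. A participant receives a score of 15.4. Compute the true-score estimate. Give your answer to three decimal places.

14.497

T̂ = ρX + (1 − ρ)μ
  = 0.847 × 15.4 + 0.153 × 9.5
  = 13.0438 + 1.4535
  = 14.4973
  ≈ 14.497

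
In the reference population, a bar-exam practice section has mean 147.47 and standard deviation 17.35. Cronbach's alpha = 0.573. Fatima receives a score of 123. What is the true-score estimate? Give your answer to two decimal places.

133.45

T̂ = 0.573(123) + 0.427(147.47) = 70.479 + 62.96969 = 133.449 → 133.45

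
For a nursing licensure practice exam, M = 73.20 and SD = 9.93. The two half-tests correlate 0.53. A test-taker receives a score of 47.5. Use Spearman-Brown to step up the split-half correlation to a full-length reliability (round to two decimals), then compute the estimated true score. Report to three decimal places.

55.467

Spearman-Brown: ρ = 2r/(1 + r) = 2(0.53)/(1 + 0.53) = 1.060/1.53 = 0.6928 → 0.69
Weight the observed score by reliability and the mean by (1 − reliability): T̂ = 0.69·47.5 + 0.31·73.20 = 32.775 + 22.6920 = 55.4670.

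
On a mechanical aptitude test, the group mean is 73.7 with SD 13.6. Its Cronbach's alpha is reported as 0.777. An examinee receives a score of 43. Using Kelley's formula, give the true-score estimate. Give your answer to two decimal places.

49.85

T̂ = ρX + (1 − ρ)μ
  = 0.777 × 43 + 0.223 × 73.7
  = 33.411 + 16.4351
  = 49.846
  ≈ 49.85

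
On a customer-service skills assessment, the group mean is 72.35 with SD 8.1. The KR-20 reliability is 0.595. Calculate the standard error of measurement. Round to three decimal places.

5.155

SEM = SD · √(1 − ρ) = 8.1 × √0.405 = 8.1 × 0.6364 = 5.1548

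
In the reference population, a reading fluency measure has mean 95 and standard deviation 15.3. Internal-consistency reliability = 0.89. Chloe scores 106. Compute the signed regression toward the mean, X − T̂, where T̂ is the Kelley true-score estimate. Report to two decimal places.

1.21

T̂ = 0.89(106) + 0.11(95) = 94.34 + 10.45 = 104.7900 → 104.790
X − T̂ = 106 − 104.790 = 1.210 → 1.21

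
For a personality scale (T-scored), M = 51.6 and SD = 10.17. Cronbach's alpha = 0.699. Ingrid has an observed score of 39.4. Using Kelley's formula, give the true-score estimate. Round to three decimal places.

43.072

T̂ = 0.699(39.4) + 0.301(51.6) = 27.5406 + 15.5316 = 43.0722 → 43.072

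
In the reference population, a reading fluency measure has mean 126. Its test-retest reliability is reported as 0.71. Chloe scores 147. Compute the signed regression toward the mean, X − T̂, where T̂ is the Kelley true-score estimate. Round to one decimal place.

6.1

Kelley's formula gives T̂ = 0.71·147 + 0.29·126 = 104.37 + 36.54 = 140.910.
X − T̂ = 147 − 140.91 = 6.09 → 6.1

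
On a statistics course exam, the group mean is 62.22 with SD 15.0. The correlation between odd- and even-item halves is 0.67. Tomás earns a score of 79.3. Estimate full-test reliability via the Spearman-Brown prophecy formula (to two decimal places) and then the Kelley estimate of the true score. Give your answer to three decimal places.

Spearman-Brown: ρ = 2r/(1 + r) = 2(0.67)/(1 + 0.67) = 1.340/1.67 = 0.8024 → 0.80
T̂ = 0.80(79.3) + 0.20(62.22) = 63.440 + 12.4440 = 75.8840 → 75.884

75.884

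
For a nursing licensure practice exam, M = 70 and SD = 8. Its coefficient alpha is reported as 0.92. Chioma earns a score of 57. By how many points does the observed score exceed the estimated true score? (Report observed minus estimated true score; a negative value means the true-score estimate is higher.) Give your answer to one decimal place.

T̂ = 0.92(57) + 0.08(70) = 52.44 + 5.60 = 58.040 → 58.04
X − T̂ = 57 − 58.04 = -1.04 → -1.0

-1.0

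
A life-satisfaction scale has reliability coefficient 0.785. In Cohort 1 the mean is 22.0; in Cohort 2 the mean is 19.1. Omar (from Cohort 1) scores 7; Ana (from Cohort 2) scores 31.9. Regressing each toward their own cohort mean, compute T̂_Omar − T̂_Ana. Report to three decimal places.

T̂_Omar = 0.785(7) + 0.215(22.0) = 10.22500
T̂_Ana = 0.785(31.9) + 0.215(19.1) = 29.14800
Difference = 10.22500 − 29.14800 = -18.92300

-18.923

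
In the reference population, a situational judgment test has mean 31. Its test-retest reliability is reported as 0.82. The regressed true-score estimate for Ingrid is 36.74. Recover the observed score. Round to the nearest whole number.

38

T̂ = ρX + (1 − ρ)μ  ⇒  X = (T̂ − (1 − ρ)μ) / ρ
X = (36.74 − 0.18 × 31) / 0.82 = (36.74 − 5.58) / 0.82 = 31.16 / 0.82 = 38.00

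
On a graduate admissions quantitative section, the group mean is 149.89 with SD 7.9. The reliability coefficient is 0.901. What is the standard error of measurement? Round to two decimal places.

2.49

SEM = SD · √(1 − ρ) = 7.9 × √0.099 = 7.9 × 0.3146 = 2.486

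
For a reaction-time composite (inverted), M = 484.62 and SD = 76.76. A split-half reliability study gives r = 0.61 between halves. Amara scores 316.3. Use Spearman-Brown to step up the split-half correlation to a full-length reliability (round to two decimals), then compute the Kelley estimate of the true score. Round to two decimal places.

Spearman-Brown: ρ = 2r/(1 + r) = 2(0.61)/(1 + 0.61) = 1.220/1.61 = 0.7578 → 0.76
T̂ = ρX + (1 − ρ)μ
  = 0.76 × 316.3 + 0.24 × 484.62
  = 240.388 + 116.3088
  = 356.697
  ≈ 356.70

356.70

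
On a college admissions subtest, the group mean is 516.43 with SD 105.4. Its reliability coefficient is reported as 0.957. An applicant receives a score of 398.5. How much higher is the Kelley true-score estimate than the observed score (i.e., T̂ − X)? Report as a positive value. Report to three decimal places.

T̂ = 0.957(398.5) + 0.043(516.43) = 381.3645 + 22.20649 = 403.57099 → 403.5710
T̂ − X = 403.5710 − 398.5 = 5.0710 → 5.071

5.071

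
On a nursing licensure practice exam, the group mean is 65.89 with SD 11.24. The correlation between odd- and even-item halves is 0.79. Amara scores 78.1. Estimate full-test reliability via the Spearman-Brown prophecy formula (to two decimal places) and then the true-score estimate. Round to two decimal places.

Spearman-Brown: ρ = 2r/(1 + r) = 2(0.79)/(1 + 0.79) = 1.580/1.79 = 0.8827 → 0.88
T̂ = ρX + (1 − ρ)μ
  = 0.88 × 78.1 + 0.12 × 65.89
  = 68.728 + 7.9068
  = 76.635
  ≈ 76.63

76.63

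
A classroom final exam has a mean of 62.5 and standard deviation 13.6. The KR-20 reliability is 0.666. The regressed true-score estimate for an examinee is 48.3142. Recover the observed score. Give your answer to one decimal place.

T̂ = ρX + (1 − ρ)μ  ⇒  X = (T̂ − (1 − ρ)μ) / ρ
X = (48.3142 − 0.334 × 62.5) / 0.666 = (48.3142 − 20.8750) / 0.666 = 27.4392 / 0.666 = 41.200

41.2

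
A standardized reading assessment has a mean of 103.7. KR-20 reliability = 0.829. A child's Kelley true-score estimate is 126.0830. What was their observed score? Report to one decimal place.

T̂ = ρX + (1 − ρ)μ  ⇒  X = (T̂ − (1 − ρ)μ) / ρ
X = (126.0830 − 0.171 × 103.7) / 0.829 = (126.0830 − 17.7327) / 0.829 = 108.3503 / 0.829 = 130.700

130.7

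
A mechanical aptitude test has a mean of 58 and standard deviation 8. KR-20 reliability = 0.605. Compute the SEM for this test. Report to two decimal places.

SEM = SD · √(1 − ρ) = 8 × √0.395 = 8 × 0.6285 = 5.028

5.03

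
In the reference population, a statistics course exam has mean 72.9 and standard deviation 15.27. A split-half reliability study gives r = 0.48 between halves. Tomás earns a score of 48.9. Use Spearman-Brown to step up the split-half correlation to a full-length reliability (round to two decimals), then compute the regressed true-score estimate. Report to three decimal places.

57.300

Spearman-Brown: ρ = 2r/(1 + r) = 2(0.48)/(1 + 0.48) = 0.960/1.48 = 0.6486 → 0.65
T̂ = ρX + (1 − ρ)μ
  = 0.65 × 48.9 + 0.35 × 72.9
  = 31.785 + 25.515
  = 57.3000
  ≈ 57.300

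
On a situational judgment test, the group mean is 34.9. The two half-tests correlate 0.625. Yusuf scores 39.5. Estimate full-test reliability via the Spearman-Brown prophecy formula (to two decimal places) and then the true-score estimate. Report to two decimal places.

Spearman-Brown: ρ = 2r/(1 + r) = 2(0.625)/(1 + 0.625) = 1.2500/1.625 = 0.7692 → 0.77
Kelley's formula gives T̂ = 0.77·39.5 + 0.23·34.9 = 30.415 + 8.027 = 38.442.

38.44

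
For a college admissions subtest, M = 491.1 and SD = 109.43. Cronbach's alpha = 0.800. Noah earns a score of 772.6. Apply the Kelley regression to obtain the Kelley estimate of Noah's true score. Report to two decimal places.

Weight the observed score by reliability and the mean by (1 − reliability): T̂ = 0.800·772.6 + 0.200·491.1 = 618.0800 + 98.2200 = 716.300.

716.30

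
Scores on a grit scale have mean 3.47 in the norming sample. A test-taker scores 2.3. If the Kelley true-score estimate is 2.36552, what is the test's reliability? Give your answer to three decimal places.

0.944

T̂ = ρX + (1 − ρ)μ  ⇒  T̂ − μ = ρ(X − μ)
ρ = (T̂ − μ)/(X − μ) = (2.36552 − 3.47) / (2.3 − 3.47) = -1.10448 / -1.17 = 0.94400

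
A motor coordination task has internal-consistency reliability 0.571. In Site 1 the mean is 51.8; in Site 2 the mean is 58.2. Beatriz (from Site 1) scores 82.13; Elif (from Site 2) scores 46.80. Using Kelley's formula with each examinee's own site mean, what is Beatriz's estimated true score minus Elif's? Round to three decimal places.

17.428

T̂_Beatriz = 0.571(82.13) + 0.429(51.8) = 69.11843
T̂_Elif = 0.571(46.80) + 0.429(58.2) = 51.69060
Difference = 69.11843 − 51.69060 = 17.42783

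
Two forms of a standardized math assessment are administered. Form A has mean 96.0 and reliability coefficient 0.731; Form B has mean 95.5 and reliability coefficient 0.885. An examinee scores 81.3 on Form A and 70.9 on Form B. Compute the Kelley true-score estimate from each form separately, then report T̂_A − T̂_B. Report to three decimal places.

11.525

T̂_A = 0.731(81.3) + 0.269(96.0) = 85.25430
T̂_B = 0.885(70.9) + 0.115(95.5) = 73.72900
T̂_A − T̂_B = 11.52530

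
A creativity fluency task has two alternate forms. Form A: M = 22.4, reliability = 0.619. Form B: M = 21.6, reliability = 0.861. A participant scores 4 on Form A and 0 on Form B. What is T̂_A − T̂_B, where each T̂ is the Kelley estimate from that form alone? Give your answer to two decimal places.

8.01

T̂_A = 0.619(4) + 0.381(22.4) = 11.0104
T̂_B = 0.861(0) + 0.139(21.6) = 3.0024
T̂_A − T̂_B = 8.0080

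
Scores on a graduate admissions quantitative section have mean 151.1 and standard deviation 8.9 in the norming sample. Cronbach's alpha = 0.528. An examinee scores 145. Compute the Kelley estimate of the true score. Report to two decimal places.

T̂ = ρX + (1 − ρ)μ
  = 0.528 × 145 + 0.472 × 151.1
  = 76.560 + 71.3192
  = 147.879
  ≈ 147.88

147.88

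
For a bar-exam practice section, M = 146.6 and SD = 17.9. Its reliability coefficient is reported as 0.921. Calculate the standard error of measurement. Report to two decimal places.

SEM = SD · √(1 − ρ) = 17.9 × √0.079 = 17.9 × 0.2811 = 5.031

5.03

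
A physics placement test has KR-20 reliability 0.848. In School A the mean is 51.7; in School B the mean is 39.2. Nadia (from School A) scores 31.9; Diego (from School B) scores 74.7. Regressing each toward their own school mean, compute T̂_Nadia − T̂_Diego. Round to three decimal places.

-34.394

T̂_Nadia = 0.848(31.9) + 0.152(51.7) = 34.90960
T̂_Diego = 0.848(74.7) + 0.152(39.2) = 69.30400
Difference = 34.90960 − 69.30400 = -34.39440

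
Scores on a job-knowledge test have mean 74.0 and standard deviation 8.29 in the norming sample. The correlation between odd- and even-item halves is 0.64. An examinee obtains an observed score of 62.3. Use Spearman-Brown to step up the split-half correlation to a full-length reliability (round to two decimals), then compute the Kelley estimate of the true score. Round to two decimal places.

Spearman-Brown: ρ = 2r/(1 + r) = 2(0.64)/(1 + 0.64) = 1.280/1.64 = 0.7805 → 0.78
Regress the observed score toward the mean by the unreliability: T̂ = 0.78·62.3 + 0.22·74.0 = 48.594 + 16.280 = 64.874.

64.87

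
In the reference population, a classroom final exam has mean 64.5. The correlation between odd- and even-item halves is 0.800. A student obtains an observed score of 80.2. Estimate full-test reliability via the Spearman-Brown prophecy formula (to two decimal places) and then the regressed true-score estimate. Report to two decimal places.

Spearman-Brown: ρ = 2r/(1 + r) = 2(0.800)/(1 + 0.800) = 1.6000/1.800 = 0.8889 → 0.89
Weight the observed score by reliability and the mean by (1 − reliability): T̂ = 0.89·80.2 + 0.11·64.5 = 71.378 + 7.095 = 78.473.

78.47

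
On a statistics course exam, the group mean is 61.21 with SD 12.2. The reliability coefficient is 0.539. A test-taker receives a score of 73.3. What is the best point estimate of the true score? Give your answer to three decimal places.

67.727

T̂ = ρX + (1 − ρ)μ
  = 0.539 × 73.3 + 0.461 × 61.21
  = 39.5087 + 28.21781
  = 67.7265
  ≈ 67.727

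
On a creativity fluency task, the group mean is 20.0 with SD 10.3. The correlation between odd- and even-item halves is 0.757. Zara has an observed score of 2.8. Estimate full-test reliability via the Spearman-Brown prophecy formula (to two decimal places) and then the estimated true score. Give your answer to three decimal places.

5.208

Spearman-Brown: ρ = 2r/(1 + r) = 2(0.757)/(1 + 0.757) = 1.5140/1.757 = 0.8617 → 0.86
Kelley's formula gives T̂ = 0.86·2.8 + 0.14·20.0 = 2.408 + 2.800 = 5.2080.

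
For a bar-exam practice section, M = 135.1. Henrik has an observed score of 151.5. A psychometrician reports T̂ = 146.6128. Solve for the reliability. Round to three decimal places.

T̂ = ρX + (1 − ρ)μ  ⇒  T̂ − μ = ρ(X − μ)
ρ = (T̂ − μ)/(X − μ) = (146.6128 − 135.1) / (151.5 − 135.1) = 11.5128 / 16.4 = 0.70200

0.702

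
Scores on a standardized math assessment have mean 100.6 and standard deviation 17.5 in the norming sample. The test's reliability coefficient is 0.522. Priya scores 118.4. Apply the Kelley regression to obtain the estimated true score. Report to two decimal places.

109.89

T̂ = ρX + (1 − ρ)μ
  = 0.522 × 118.4 + 0.478 × 100.6
  = 61.8048 + 48.0868
  = 109.892
  ≈ 109.89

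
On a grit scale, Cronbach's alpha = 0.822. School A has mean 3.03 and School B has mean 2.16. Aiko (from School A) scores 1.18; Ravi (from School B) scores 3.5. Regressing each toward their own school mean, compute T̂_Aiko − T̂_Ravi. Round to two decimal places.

-1.75

T̂_Aiko = 0.822(1.18) + 0.178(3.03) = 1.5093
T̂_Ravi = 0.822(3.5) + 0.178(2.16) = 3.2615
Difference = 1.5093 − 3.2615 = -1.7522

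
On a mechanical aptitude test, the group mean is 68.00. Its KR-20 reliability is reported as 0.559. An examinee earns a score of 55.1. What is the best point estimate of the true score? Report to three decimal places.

T̂ = 0.559(55.1) + 0.441(68.00) = 30.8009 + 29.98800 = 60.7889 → 60.789

60.789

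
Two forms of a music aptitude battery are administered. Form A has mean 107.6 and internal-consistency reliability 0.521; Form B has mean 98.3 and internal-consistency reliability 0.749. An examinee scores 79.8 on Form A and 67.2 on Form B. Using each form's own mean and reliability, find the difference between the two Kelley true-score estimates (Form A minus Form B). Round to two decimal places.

18.11

T̂_A = 0.521(79.8) + 0.479(107.6) = 93.1162
T̂_B = 0.749(67.2) + 0.251(98.3) = 75.0061
T̂_A − T̂_B = 18.1101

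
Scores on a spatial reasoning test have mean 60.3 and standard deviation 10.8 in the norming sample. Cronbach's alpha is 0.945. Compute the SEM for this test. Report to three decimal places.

SEM = SD · √(1 − ρ) = 10.8 × √0.055 = 10.8 × 0.2345 = 2.5328

2.533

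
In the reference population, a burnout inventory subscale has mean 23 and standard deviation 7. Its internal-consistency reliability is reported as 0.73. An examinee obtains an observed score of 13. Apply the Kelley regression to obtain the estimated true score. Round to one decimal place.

15.7

Regress the observed score toward the mean by the unreliability: T̂ = 0.73·13 + 0.27·23 = 9.49 + 6.21 = 15.70.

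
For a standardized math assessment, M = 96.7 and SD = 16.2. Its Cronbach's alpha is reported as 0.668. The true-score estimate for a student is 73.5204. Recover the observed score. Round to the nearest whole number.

62

T̂ = ρX + (1 − ρ)μ  ⇒  X = (T̂ − (1 − ρ)μ) / ρ
X = (73.5204 − 0.332 × 96.7) / 0.668 = (73.5204 − 32.1044) / 0.668 = 41.4160 / 0.668 = 62.00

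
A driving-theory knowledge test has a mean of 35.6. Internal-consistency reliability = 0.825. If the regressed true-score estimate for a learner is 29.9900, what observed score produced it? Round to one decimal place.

T̂ = ρX + (1 − ρ)μ  ⇒  X = (T̂ − (1 − ρ)μ) / ρ
X = (29.9900 − 0.175 × 35.6) / 0.825 = (29.9900 − 6.2300) / 0.825 = 23.7600 / 0.825 = 28.800

28.8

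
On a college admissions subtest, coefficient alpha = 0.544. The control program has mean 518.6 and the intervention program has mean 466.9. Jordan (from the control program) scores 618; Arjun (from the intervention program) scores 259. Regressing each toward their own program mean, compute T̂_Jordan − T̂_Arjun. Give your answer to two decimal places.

218.87

T̂_Jordan = 0.544(618) + 0.456(518.6) = 572.6736
T̂_Arjun = 0.544(259) + 0.456(466.9) = 353.8024
Difference = 572.6736 − 353.8024 = 218.8712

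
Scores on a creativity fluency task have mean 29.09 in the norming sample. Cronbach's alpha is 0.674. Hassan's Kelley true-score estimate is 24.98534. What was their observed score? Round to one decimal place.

T̂ = ρX + (1 − ρ)μ  ⇒  X = (T̂ − (1 − ρ)μ) / ρ
X = (24.98534 − 0.326 × 29.09) / 0.674 = (24.98534 − 9.48334) / 0.674 = 15.50200 / 0.674 = 23.000

23.0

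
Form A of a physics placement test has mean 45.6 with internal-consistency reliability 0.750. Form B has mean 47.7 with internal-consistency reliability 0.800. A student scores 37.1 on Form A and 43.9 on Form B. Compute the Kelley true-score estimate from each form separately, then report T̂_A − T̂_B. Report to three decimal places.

-5.435

T̂_A = 0.750(37.1) + 0.250(45.6) = 39.22500
T̂_B = 0.800(43.9) + 0.200(47.7) = 44.66000
T̂_A − T̂_B = -5.43500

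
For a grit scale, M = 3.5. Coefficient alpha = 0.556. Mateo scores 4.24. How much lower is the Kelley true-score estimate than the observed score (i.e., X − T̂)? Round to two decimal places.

0.33

T̂ = 0.556(4.24) + 0.444(3.5) = 2.35744 + 1.5540 = 3.9114 → 3.911
X − T̂ = 4.24 − 3.911 = 0.329 → 0.33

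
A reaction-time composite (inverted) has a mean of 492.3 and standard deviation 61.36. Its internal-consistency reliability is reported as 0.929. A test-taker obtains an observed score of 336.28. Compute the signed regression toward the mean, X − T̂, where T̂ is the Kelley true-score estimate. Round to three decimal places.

-11.077

T̂ = ρX + (1 − ρ)μ
  = 0.929 × 336.28 + 0.071 × 492.3
  = 312.40412 + 34.9533
  = 347.35742
  ≈ 347.3574
X − T̂ = 336.28 − 347.3574 = -11.0774 → -11.077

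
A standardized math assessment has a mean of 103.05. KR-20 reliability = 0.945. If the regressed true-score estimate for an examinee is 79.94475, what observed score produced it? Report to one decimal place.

T̂ = ρX + (1 − ρ)μ  ⇒  X = (T̂ − (1 − ρ)μ) / ρ
X = (79.94475 − 0.055 × 103.05) / 0.945 = (79.94475 − 5.66775) / 0.945 = 74.27700 / 0.945 = 78.600

78.6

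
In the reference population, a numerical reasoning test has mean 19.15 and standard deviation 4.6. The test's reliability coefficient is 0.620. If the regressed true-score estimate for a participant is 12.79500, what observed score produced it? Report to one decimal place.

8.9

T̂ = ρX + (1 − ρ)μ  ⇒  X = (T̂ − (1 − ρ)μ) / ρ
X = (12.79500 − 0.380 × 19.15) / 0.620 = (12.79500 − 7.27700) / 0.620 = 5.51800 / 0.620 = 8.900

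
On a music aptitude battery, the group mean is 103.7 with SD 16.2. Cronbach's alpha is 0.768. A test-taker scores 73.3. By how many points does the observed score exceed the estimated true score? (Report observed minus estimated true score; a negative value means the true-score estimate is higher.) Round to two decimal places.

T̂ = ρX + (1 − ρ)μ
  = 0.768 × 73.3 + 0.232 × 103.7
  = 56.2944 + 24.0584
  = 80.3528
  ≈ 80.353
X − T̂ = 73.3 − 80.353 = -7.053 → -7.05

-7.05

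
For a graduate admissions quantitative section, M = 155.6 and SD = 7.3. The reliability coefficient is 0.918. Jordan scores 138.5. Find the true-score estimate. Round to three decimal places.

T̂ = 0.918(138.5) + 0.082(155.6) = 127.1430 + 12.7592 = 139.9022 → 139.902

139.902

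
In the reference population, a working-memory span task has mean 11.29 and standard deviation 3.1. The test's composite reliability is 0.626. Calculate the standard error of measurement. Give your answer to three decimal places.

1.896

SEM = SD · √(1 − ρ) = 3.1 × √0.374 = 3.1 × 0.6116 = 1.8958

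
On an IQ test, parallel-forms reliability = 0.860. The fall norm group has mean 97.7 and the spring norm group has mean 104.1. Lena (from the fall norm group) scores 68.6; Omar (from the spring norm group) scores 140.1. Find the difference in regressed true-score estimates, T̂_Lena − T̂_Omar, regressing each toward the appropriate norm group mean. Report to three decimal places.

T̂_Lena = 0.860(68.6) + 0.140(97.7) = 72.67400
T̂_Omar = 0.860(140.1) + 0.140(104.1) = 135.06000
Difference = 72.67400 − 135.06000 = -62.38600

-62.386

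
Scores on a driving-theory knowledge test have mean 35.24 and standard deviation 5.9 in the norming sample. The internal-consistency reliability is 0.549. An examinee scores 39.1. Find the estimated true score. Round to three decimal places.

T̂ = 0.549(39.1) + 0.451(35.24) = 21.4659 + 15.89324 = 37.3591 → 37.359

37.359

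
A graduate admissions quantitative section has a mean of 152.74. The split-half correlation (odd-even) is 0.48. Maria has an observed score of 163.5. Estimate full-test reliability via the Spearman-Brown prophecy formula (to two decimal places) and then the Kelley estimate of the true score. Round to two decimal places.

Spearman-Brown: ρ = 2r/(1 + r) = 2(0.48)/(1 + 0.48) = 0.960/1.48 = 0.6486 → 0.65
T̂ = ρX + (1 − ρ)μ
  = 0.65 × 163.5 + 0.35 × 152.74
  = 106.275 + 53.4590
  = 159.734
  ≈ 159.73

159.73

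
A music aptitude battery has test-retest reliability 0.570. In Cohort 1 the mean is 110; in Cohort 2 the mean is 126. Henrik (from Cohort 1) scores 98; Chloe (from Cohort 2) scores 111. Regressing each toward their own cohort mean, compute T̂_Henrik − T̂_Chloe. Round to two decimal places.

T̂_Henrik = 0.570(98) + 0.430(110) = 103.1600
T̂_Chloe = 0.570(111) + 0.430(126) = 117.4500
Difference = 103.1600 − 117.4500 = -14.2900

-14.29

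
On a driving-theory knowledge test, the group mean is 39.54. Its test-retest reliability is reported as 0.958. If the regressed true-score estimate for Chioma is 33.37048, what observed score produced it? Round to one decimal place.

T̂ = ρX + (1 − ρ)μ  ⇒  X = (T̂ − (1 − ρ)μ) / ρ
X = (33.37048 − 0.042 × 39.54) / 0.958 = (33.37048 − 1.66068) / 0.958 = 31.70980 / 0.958 = 33.100

33.1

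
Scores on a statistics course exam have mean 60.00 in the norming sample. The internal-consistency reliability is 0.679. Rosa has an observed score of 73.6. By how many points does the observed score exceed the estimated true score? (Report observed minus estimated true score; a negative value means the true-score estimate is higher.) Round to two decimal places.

4.37

Kelley's formula gives T̂ = 0.679·73.6 + 0.321·60.00 = 49.9744 + 19.26000 = 69.2344.
X − T̂ = 73.6 − 69.234 = 4.366 → 4.37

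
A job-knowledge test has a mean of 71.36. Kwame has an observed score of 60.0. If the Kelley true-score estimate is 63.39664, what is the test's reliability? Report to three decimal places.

T̂ = ρX + (1 − ρ)μ  ⇒  T̂ − μ = ρ(X − μ)
ρ = (T̂ − μ)/(X − μ) = (63.39664 − 71.36) / (60.0 − 71.36) = -7.96336 / -11.36 = 0.70100

0.701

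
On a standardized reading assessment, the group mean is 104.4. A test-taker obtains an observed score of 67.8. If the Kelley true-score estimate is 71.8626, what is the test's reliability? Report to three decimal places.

T̂ = ρX + (1 − ρ)μ  ⇒  T̂ − μ = ρ(X − μ)
ρ = (T̂ − μ)/(X − μ) = (71.8626 − 104.4) / (67.8 − 104.4) = -32.5374 / -36.6 = 0.88900

0.889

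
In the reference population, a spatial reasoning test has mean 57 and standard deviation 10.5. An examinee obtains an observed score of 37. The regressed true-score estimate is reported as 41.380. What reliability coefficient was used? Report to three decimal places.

0.781

T̂ = ρX + (1 − ρ)μ  ⇒  T̂ − μ = ρ(X − μ)
ρ = (T̂ − μ)/(X − μ) = (41.380 − 57) / (37 − 57) = -15.620 / -20.0 = 0.78100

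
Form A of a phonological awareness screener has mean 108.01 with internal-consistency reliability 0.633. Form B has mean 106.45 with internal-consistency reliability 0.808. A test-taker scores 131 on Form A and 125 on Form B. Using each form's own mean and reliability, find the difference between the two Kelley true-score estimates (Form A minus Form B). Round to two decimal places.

T̂_A = 0.633(131) + 0.367(108.01) = 122.5627
T̂_B = 0.808(125) + 0.192(106.45) = 121.4384
T̂_A − T̂_B = 1.1243

1.12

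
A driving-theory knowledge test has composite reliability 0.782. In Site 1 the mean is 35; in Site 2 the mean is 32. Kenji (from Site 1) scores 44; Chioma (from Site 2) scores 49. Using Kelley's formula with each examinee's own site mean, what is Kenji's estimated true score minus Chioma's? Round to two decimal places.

-3.26

T̂_Kenji = 0.782(44) + 0.218(35) = 42.0380
T̂_Chioma = 0.782(49) + 0.218(32) = 45.2940
Difference = 42.0380 − 45.2940 = -3.2560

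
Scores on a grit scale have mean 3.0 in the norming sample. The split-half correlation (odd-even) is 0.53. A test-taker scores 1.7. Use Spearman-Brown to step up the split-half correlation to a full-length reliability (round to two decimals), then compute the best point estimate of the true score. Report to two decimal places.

2.10

Spearman-Brown: ρ = 2r/(1 + r) = 2(0.53)/(1 + 0.53) = 1.060/1.53 = 0.6928 → 0.69
Kelley's formula gives T̂ = 0.69·1.7 + 0.31·3.0 = 1.173 + 0.930 = 2.103.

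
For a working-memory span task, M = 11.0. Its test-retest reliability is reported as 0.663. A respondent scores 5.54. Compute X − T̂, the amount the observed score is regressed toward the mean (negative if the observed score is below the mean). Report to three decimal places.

T̂ = 0.663(5.54) + 0.337(11.0) = 3.67302 + 3.7070 = 7.38002 → 7.3800
X − T̂ = 5.54 − 7.3800 = -1.8400 → -1.840

-1.840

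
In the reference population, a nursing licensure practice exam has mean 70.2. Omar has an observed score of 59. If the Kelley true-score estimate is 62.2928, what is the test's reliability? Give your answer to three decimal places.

T̂ = ρX + (1 − ρ)μ  ⇒  T̂ − μ = ρ(X − μ)
ρ = (T̂ − μ)/(X − μ) = (62.2928 − 70.2) / (59 − 70.2) = -7.9072 / -11.2 = 0.70600

0.706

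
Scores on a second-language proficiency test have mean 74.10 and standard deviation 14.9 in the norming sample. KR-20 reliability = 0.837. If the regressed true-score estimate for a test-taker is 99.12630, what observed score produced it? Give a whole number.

104

T̂ = ρX + (1 − ρ)μ  ⇒  X = (T̂ − (1 − ρ)μ) / ρ
X = (99.12630 − 0.163 × 74.10) / 0.837 = (99.12630 − 12.07830) / 0.837 = 87.04800 / 0.837 = 104.00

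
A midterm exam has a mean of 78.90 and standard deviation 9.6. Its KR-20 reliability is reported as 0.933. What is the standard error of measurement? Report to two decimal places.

2.48

SEM = SD · √(1 − ρ) = 9.6 × √0.067 = 9.6 × 0.2588 = 2.485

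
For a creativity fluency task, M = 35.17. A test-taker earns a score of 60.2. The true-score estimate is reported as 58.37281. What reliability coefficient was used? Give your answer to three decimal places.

0.927

T̂ = ρX + (1 − ρ)μ  ⇒  T̂ − μ = ρ(X − μ)
ρ = (T̂ − μ)/(X − μ) = (58.37281 − 35.17) / (60.2 − 35.17) = 23.20281 / 25.03 = 0.92700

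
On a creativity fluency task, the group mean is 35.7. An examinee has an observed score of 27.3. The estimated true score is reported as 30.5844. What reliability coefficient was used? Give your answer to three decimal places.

0.609

T̂ = ρX + (1 − ρ)μ  ⇒  T̂ − μ = ρ(X − μ)
ρ = (T̂ − μ)/(X − μ) = (30.5844 − 35.7) / (27.3 − 35.7) = -5.1156 / -8.4 = 0.60900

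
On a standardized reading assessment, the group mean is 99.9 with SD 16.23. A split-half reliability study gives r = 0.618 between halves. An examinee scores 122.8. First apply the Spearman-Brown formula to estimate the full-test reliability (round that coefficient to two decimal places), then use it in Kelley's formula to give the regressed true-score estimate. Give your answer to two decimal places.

Spearman-Brown: ρ = 2r/(1 + r) = 2(0.618)/(1 + 0.618) = 1.2360/1.618 = 0.7639 → 0.76
Kelley's formula gives T̂ = 0.76·122.8 + 0.24·99.9 = 93.328 + 23.976 = 117.304.

117.30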